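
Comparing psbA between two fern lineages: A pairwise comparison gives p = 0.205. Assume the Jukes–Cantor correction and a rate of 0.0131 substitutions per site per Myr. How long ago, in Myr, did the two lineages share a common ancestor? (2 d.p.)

d = −(3/4) ln(1 − 4p/3) = −0.75 ln(1 − 0.273333) = −0.75 ln(0.726667)
  = −0.75 × (-0.319287) = 0.239465 substitutions/site.
Under a molecular clock d = 2μt, so t = d/(2μ) = 0.239465 / (2 × 0.0131) = 9.14 Myr.

9.14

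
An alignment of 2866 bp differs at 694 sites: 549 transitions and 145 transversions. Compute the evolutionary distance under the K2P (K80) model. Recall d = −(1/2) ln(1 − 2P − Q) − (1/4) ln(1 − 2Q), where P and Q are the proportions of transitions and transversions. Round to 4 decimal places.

0.3110

P = 549/2866 ≈ 0.191556 and Q = 145/2866 ≈ 0.050593.
Under the Kimura two-parameter model, d = −½ ln(1 − 2P − Q) − ¼ ln(1 − 2Q).
1 − 2P − Q = 0.566295, giving −½ ln(0.566295) = 0.284320.
1 − 2Q = 0.898814, giving −¼ ln(0.898814) = 0.026670.
d = 0.284320 + 0.026670 = 0.310990.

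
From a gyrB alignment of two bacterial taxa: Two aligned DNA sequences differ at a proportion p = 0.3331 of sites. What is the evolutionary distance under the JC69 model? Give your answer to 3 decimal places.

d = −(3/4) ln(1 − 4p/3) = −0.75 ln(1 − 0.444133) = −0.75 ln(0.555867)
  = −0.75 × (-0.587226) = 0.440420 substitutions/site.

0.440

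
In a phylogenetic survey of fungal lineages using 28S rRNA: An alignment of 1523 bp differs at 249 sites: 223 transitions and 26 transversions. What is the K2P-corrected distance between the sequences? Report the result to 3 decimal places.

P = 223/1523 ≈ 0.146422 and Q = 26/1523 ≈ 0.017072.
Under the Kimura two-parameter model, d = −½ ln(1 − 2P − Q) − ¼ ln(1 − 2Q).
1 − 2P − Q = 0.690084, giving −½ ln(0.690084) = 0.185471.
1 − 2Q = 0.965856, giving −¼ ln(0.965856) = 0.008685.
d = 0.185471 + 0.008685 = 0.194156.

0.194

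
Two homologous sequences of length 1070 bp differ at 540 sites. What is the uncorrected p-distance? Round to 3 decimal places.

0.505

p = 540/1070 = 0.504672… ≈ 0.505 (to 3 d.p.).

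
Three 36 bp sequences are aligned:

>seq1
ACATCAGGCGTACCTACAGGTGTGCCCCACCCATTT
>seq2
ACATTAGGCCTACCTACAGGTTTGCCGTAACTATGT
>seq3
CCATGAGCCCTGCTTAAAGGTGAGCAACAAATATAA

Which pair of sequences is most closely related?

seq1–seq2: 8/36 differ, p = 0.222, d = 0.264.
seq1–seq3: 15/36 differ, p = 0.417, d = 0.608.
seq2–seq3: 14/36 differ, p = 0.389, d = 0.548.
The smallest distance is between seq1 and seq2.

seq1 and seq2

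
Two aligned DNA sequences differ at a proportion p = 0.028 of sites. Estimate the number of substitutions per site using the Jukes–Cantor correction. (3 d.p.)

0.029

d = −(3/4) ln(1 − 4p/3) = −0.75 ln(1 − 0.037333) = −0.75 ln(0.962667)
  = −0.75 × (-0.038048) = 0.028536 substitutions/site.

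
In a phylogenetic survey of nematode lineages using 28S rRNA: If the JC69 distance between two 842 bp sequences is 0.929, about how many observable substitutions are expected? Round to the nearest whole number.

449

Invert JC69: p = (3/4)(1 − e^(−4d/3)) = 0.75 × (1 − e^(-1.238667)) = 0.75 × (1 − 0.289770) = 0.532673.
Expected differing sites = pL ≈ 0.532673 × 842 = 448.510666 ≈ 449.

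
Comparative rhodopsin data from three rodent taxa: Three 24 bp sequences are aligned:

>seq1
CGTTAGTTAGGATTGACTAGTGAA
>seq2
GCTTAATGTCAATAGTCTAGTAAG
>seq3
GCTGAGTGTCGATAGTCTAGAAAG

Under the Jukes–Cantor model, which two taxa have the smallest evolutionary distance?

seq1–seq2: 11/24 differ, p = 0.458, d = 0.708.
seq1–seq3: 11/24 differ, p = 0.458, d = 0.708.
seq2–seq3: 4/24 differ, p = 0.167, d = 0.188.
The smallest distance is between seq2 and seq3.

seq2 and seq3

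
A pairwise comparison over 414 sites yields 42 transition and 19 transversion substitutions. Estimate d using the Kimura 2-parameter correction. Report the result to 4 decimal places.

P = 42/414 ≈ 0.101449 and Q = 19/414 ≈ 0.045894.
Under the Kimura two-parameter model, d = −½ ln(1 − 2P − Q) − ¼ ln(1 − 2Q).
1 − 2P − Q = 0.751208, giving −½ ln(0.751208) = 0.143036.
1 − 2Q = 0.908212, giving −¼ ln(0.908212) = 0.024069.
d = 0.143036 + 0.024069 = 0.167105.

0.1671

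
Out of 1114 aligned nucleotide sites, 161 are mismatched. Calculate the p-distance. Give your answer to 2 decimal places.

0.14

p = 161/1114 = 0.144524… ≈ 0.14 (to 2 d.p.).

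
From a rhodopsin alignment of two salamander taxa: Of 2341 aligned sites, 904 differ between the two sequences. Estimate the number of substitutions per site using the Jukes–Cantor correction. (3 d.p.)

0.543

p = 904/2341 ≈ 0.38616.
d = −(3/4) ln(1 − 4p/3) = −0.75 ln(1 − 0.51488) = −0.75 ln(0.48512)
  = −0.75 × (-0.723359) = 0.542519 substitutions/site.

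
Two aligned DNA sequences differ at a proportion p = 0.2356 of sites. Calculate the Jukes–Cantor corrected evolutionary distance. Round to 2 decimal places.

0.28

d = −(3/4) ln(1 − 4p/3) = −0.75 ln(1 − 0.314133) = −0.75 ln(0.685867)
  = −0.75 × (-0.377072) = 0.282804 substitutions/site.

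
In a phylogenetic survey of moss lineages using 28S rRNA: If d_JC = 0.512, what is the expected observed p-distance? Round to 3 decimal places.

0.371

p = (3/4)(1 − e^(−4d/3)) = 0.75 × (1 − e^(-0.682667)) = 0.75 × (1 − 0.505268) = 0.371049.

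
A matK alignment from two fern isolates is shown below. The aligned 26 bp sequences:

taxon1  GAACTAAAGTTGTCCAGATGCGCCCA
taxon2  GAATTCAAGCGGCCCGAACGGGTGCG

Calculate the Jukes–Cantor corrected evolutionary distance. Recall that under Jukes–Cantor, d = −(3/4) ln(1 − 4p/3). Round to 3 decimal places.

0.717

The sequences differ at 12 of 26 sites, so p = 12/26 ≈ 0.461538.
d = −(3/4) ln(1 − 4p/3) = −0.75 ln(1 − 0.615384) = −0.75 ln(0.384616)
  = −0.75 × (-0.955510) = 0.716633 substitutions/site.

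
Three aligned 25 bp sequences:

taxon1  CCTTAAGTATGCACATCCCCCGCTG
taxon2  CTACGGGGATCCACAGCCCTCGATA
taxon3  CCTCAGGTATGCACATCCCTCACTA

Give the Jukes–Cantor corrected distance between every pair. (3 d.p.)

taxon1–taxon2: 11/25 sites differ → p = 0.44, d = −0.75 ln(1 − 0.586667) = 0.662626 ≈ 0.663.
taxon1–taxon3: 5/25 sites differ → p = 0.2, d = −0.75 ln(1 − 0.266667) = 0.232617 ≈ 0.233.
taxon2–taxon3: 8/25 sites differ → p = 0.32, d = −0.75 ln(1 − 0.426667) = 0.417216 ≈ 0.417.

d(taxon1,taxon2) = 0.663, d(taxon1,taxon3) = 0.233, d(taxon2,taxon3) = 0.417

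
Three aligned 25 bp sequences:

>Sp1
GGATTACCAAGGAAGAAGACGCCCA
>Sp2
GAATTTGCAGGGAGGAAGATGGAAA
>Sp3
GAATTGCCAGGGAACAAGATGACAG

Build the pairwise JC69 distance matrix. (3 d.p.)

d(Sp1,Sp2) = 0.490, d(Sp1,Sp3) = 0.417, d(Sp2,Sp3) = 0.351

Sp1–Sp2: 9/25 sites differ → p = 0.36, d = −0.75 ln(1 − 0.48) = 0.490445 ≈ 0.490.
Sp1–Sp3: 8/25 sites differ → p = 0.32, d = −0.75 ln(1 − 0.426667) = 0.417216 ≈ 0.417.
Sp2–Sp3: 7/25 sites differ → p = 0.28, d = −0.75 ln(1 − 0.373333) = 0.350505 ≈ 0.351.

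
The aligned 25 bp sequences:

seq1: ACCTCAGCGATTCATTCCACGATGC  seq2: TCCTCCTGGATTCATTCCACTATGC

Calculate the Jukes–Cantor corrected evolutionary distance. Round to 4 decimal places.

The sequences differ at 5 of 25 sites (1, 6, 7, 8, 21), so p = 5/25 = 0.2.
d = −(3/4) ln(1 − 4p/3) = −0.75 ln(1 − 0.266667) = −0.75 ln(0.733333)
  = −0.75 × (-0.310155) = 0.232616 substitutions/site.

0.2326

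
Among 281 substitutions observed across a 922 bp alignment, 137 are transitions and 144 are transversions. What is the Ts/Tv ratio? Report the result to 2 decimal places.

R = 137/144 = 0.951388… ≈ 0.95 (to 2 d.p.).

0.95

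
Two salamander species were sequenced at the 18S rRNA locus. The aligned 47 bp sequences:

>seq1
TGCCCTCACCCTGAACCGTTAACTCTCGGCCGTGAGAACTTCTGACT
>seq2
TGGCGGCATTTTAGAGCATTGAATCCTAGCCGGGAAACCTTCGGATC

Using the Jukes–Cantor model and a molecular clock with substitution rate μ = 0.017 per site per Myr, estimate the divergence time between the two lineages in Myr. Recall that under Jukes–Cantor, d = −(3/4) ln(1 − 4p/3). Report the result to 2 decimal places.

The sequences differ at 21 of 47 sites, so p = 21/47 ≈ 0.446809.
d = −(3/4) ln(1 − 4p/3) = −0.75 ln(1 − 0.595745) = −0.75 ln(0.404255)
  = −0.75 × (-0.905709) = 0.679282 substitutions/site.
Under a molecular clock d = 2μt, so t = d/(2μ) = 0.679282 / (2 × 0.017) = 19.98 Myr.

19.98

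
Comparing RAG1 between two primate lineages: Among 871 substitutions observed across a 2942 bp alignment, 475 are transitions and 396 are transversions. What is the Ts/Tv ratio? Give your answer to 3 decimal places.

R = 475/396 = 1.199494… ≈ 1.199 (to 3 d.p.).

1.199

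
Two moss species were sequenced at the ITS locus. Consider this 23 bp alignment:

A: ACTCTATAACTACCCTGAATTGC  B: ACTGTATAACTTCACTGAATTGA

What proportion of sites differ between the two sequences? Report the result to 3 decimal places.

0.174

The sequences differ at 4 of 23 positions (sites 4, 12, 14, 23).
p = 4/23 = 0.173913… ≈ 0.174 (to 3 d.p.).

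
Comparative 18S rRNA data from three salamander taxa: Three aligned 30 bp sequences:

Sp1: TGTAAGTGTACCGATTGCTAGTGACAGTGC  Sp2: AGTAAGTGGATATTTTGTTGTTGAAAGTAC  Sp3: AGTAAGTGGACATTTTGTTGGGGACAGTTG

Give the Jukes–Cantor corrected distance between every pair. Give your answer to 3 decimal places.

d(Sp1,Sp2) = 0.503, d(Sp1,Sp3) = 0.441, d(Sp2,Sp3) = 0.233

Sp1–Sp2: 11/30 sites differ → p ≈ 0.366667, d = −0.75 ln(1 − 0.488889) = 0.503376 ≈ 0.503.
Sp1–Sp3: 10/30 sites differ → p ≈ 0.333333, d = −0.75 ln(1 − 0.444444) = 0.440839 ≈ 0.441.
Sp2–Sp3: 6/30 sites differ → p = 0.2, d = −0.75 ln(1 − 0.266667) = 0.232617 ≈ 0.233.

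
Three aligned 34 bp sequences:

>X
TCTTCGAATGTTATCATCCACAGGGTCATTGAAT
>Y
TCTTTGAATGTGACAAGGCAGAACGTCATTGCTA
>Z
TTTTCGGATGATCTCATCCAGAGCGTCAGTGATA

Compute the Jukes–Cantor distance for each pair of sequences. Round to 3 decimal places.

d(X,Y) = 0.477, d(X,Z) = 0.326, d(Y,Z) = 0.535

X–Y: 12/34 sites differ → p ≈ 0.352941, d = −0.75 ln(1 − 0.470588) = 0.476991 ≈ 0.477.
X–Z: 9/34 sites differ → p ≈ 0.264706, d = −0.75 ln(1 − 0.352941) = 0.326488 ≈ 0.326.
Y–Z: 13/34 sites differ → p ≈ 0.382353, d = −0.75 ln(1 − 0.509804) = 0.534712 ≈ 0.535.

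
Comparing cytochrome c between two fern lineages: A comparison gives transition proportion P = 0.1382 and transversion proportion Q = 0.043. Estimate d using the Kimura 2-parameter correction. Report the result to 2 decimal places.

0.21

Under the Kimura two-parameter model, d = −½ ln(1 − 2P − Q) − ¼ ln(1 − 2Q).
1 − 2P − Q = 0.6806, giving −½ ln(0.6806) = 0.192390.
1 − 2Q = 0.914, giving −¼ ln(0.914) = 0.022481.
d = 0.192390 + 0.022481 = 0.214871.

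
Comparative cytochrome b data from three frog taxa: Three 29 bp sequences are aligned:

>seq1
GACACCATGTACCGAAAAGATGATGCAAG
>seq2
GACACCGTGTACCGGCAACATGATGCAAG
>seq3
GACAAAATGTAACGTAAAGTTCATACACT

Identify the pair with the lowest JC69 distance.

seq1 and seq2

seq1–seq2: 4/29 differ, p = 0.138, d = 0.152.
seq1–seq3: 9/29 differ, p = 0.310, d = 0.401.
seq2–seq3: 12/29 differ, p = 0.414, d = 0.602.
The smallest distance is between seq1 and seq2.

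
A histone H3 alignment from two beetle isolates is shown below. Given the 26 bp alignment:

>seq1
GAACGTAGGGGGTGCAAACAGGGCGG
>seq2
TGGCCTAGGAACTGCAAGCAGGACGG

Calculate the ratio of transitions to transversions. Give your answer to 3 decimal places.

2.000

Transitions are A↔G and C↔T; transversions are all other mismatches.
Transitions: 6. Transversions: 3.
R = 6/3 = 2.000.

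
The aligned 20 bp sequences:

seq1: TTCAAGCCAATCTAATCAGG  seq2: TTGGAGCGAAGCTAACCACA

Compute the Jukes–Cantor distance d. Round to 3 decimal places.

The sequences differ at 7 of 20 sites (3, 4, 8, 11, 16, 19, 20), so p = 7/20 = 0.35.
d = −(3/4) ln(1 − 4p/3) = −0.75 ln(1 − 0.466667) = −0.75 ln(0.533333)
  = −0.75 × (-0.628609) = 0.471457 substitutions/site.

0.471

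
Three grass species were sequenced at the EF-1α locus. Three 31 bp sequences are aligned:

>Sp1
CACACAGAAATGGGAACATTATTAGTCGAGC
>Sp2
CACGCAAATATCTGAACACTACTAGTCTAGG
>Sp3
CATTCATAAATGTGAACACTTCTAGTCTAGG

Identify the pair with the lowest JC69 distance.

Sp1–Sp2: 9/31 differ, p = 0.290, d = 0.367.
Sp1–Sp3: 9/31 differ, p = 0.290, d = 0.367.
Sp2–Sp3: 6/31 differ, p = 0.194, d = 0.224.
The smallest distance is between Sp2 and Sp3.

Sp2 and Sp3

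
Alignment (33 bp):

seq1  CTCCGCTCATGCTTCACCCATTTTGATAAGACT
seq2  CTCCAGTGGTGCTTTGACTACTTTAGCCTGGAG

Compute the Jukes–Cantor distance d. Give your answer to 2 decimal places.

0.87

The sequences differ at 17 of 33 sites, so p = 17/33 ≈ 0.515152.
d = −(3/4) ln(1 − 4p/3) = −0.75 ln(1 − 0.686869) = −0.75 ln(0.313131)
  = −0.75 × (-1.161134) = 0.870851 substitutions/site.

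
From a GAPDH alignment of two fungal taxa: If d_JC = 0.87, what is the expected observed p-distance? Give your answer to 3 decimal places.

0.515

p = (3/4)(1 − e^(−4d/3)) = 0.75 × (1 − e^(-1.16)) = 0.75 × (1 − 0.313486) = 0.514886.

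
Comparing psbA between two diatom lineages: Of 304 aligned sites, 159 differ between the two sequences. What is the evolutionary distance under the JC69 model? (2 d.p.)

p = 159/304 ≈ 0.523026.
d = −(3/4) ln(1 − 4p/3) = −0.75 ln(1 − 0.697368) = −0.75 ln(0.302632)
  = −0.75 × (-1.195238) = 0.896429 substitutions/site.

0.90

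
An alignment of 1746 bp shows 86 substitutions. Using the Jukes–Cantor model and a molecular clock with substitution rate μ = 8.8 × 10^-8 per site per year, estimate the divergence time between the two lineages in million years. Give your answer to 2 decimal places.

p = 86/1746 ≈ 0.049255.
d = −(3/4) ln(1 − 4p/3) = −0.75 ln(1 − 0.065673) = −0.75 ln(0.934327)
  = −0.75 × (-0.067929) = 0.050947 substitutions/site.
Under a molecular clock d = 2μt, so t = d/(2μ) = 0.050947 / (2 × 8.8 × 10^-8) = 0.29 million years.

0.29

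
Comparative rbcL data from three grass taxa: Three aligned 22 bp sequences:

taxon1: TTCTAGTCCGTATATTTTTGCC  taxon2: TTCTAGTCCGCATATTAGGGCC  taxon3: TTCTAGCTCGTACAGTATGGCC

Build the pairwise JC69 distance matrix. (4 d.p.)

d(taxon1,taxon2) = 0.2082, d(taxon1,taxon3) = 0.3390, d(taxon2,taxon3) = 0.3390

taxon1–taxon2: 4/22 sites differ → p ≈ 0.181818, d = −0.75 ln(1 − 0.242424) = 0.208224 ≈ 0.2082.
taxon1–taxon3: 6/22 sites differ → p ≈ 0.272727, d = −0.75 ln(1 − 0.363636) = 0.338988 ≈ 0.3390.
taxon2–taxon3: 6/22 sites differ → p ≈ 0.272727, d = −0.75 ln(1 − 0.363636) = 0.338988 ≈ 0.3390.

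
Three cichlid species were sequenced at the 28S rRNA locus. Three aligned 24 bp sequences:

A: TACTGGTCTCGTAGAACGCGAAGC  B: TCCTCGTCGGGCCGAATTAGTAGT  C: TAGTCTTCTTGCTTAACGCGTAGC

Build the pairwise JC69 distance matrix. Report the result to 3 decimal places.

d(A,B) = 0.708, d(A,C) = 0.441, d(B,C) = 0.708

A–B: 11/24 sites differ → p ≈ 0.458333, d = −0.75 ln(1 − 0.611111) = 0.708346 ≈ 0.708.
A–C: 8/24 sites differ → p ≈ 0.333333, d = −0.75 ln(1 − 0.444444) = 0.440839 ≈ 0.441.
B–C: 11/24 sites differ → p ≈ 0.458333, d = −0.75 ln(1 − 0.611111) = 0.708346 ≈ 0.708.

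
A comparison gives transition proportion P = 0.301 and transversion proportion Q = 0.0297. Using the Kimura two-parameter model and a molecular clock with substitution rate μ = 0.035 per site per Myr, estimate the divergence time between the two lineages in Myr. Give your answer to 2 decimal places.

Under the Kimura two-parameter model, d = −½ ln(1 − 2P − Q) − ¼ ln(1 − 2Q).
1 − 2P − Q = 0.3683, giving −½ ln(0.3683) = 0.499429.
1 − 2Q = 0.9406, giving −¼ ln(0.9406) = 0.015309.
d = 0.499429 + 0.015309 = 0.514738.
Under a molecular clock d = 2μt, so t = d/(2μ) = 0.514738 / (2 × 0.035) = 7.35 Myr.

7.35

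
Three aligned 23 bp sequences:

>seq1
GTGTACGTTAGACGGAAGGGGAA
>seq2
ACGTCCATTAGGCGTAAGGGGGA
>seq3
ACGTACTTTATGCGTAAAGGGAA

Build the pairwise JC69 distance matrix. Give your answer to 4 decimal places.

d(seq1,seq2) = 0.3904, d(seq1,seq3) = 0.3904, d(seq2,seq3) = 0.2567

seq1–seq2: 7/23 sites differ → p ≈ 0.304348, d = −0.75 ln(1 − 0.405797) = 0.390401 ≈ 0.3904.
seq1–seq3: 7/23 sites differ → p ≈ 0.304348, d = −0.75 ln(1 − 0.405797) = 0.390401 ≈ 0.3904.
seq2–seq3: 5/23 sites differ → p ≈ 0.217391, d = −0.75 ln(1 − 0.289855) = 0.256715 ≈ 0.2567.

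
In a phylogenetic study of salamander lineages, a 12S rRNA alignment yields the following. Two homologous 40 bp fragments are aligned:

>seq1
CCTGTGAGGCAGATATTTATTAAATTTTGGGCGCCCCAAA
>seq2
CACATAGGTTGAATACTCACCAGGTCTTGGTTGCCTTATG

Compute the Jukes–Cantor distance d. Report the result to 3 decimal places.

The sequences differ at 22 of 40 sites, so p = 22/40 = 0.55.
d = −(3/4) ln(1 − 4p/3) = −0.75 ln(1 − 0.733333) = −0.75 ln(0.266667)
  = −0.75 × (-1.321755) = 0.991316 substitutions/site.

0.991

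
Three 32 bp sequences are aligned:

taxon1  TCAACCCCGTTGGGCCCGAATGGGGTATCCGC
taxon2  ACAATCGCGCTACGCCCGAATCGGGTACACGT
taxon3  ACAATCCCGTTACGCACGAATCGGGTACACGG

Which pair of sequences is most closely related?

taxon2 and taxon3

taxon1–taxon2: 10/32 differ, p = 0.313, d = 0.404.
taxon1–taxon3: 9/32 differ, p = 0.281, d = 0.353.
taxon2–taxon3: 4/32 differ, p = 0.125, d = 0.137.
The smallest distance is between taxon2 and taxon3.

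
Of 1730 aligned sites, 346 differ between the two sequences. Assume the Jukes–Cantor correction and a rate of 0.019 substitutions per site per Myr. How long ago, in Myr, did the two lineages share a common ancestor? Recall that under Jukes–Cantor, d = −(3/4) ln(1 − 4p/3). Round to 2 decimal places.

p = 346/1730 = 0.2.
d = −(3/4) ln(1 − 4p/3) = −0.75 ln(1 − 0.266667) = −0.75 ln(0.733333)
  = −0.75 × (-0.310155) = 0.232616 substitutions/site.
Under a molecular clock d = 2μt, so t = d/(2μ) = 0.232616 / (2 × 0.019) = 6.12 Myr.

6.12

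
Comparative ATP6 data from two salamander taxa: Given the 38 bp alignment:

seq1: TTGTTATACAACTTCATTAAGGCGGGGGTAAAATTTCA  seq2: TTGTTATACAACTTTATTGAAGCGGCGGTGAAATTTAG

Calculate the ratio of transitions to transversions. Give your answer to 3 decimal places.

Transitions are A↔G and C↔T; transversions are all other mismatches.
Transitions: 5. Transversions: 2.
R = 5/2 = 2.500.

2.500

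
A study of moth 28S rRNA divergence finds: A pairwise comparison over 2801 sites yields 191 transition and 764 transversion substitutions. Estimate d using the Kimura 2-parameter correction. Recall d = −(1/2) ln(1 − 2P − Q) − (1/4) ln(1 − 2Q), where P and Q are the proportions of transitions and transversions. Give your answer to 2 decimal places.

P = 191/2801 ≈ 0.06819 and Q = 764/2801 ≈ 0.27276.
Under the Kimura two-parameter model, d = −½ ln(1 − 2P − Q) − ¼ ln(1 − 2Q).
1 − 2P − Q = 0.59086, giving −½ ln(0.59086) = 0.263088.
1 − 2Q = 0.45448, giving −¼ ln(0.45448) = 0.197150.
d = 0.263088 + 0.197150 = 0.460238.

0.46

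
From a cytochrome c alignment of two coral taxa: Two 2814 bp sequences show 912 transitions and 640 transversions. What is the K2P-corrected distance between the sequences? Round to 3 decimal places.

1.194

P = 912/2814 ≈ 0.324094 and Q = 640/2814 ≈ 0.227434.
Under the Kimura two-parameter model, d = −½ ln(1 − 2P − Q) − ¼ ln(1 − 2Q).
1 − 2P − Q = 0.124378, giving −½ ln(0.124378) = 1.042215.
1 − 2Q = 0.545132, giving −¼ ln(0.545132) = 0.151682.
d = 1.042215 + 0.151682 = 1.193897.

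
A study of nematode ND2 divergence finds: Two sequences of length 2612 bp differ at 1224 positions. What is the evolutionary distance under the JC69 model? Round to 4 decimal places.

p = 1224/2612 ≈ 0.468606.
d = −(3/4) ln(1 − 4p/3) = −0.75 ln(1 − 0.624808) = −0.75 ln(0.375192)
  = −0.75 × (-0.980317) = 0.735238 substitutions/site.

0.7352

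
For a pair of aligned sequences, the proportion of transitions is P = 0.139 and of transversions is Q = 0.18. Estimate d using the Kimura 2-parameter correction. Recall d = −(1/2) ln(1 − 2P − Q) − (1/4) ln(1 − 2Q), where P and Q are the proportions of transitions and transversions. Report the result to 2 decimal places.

Under the Kimura two-parameter model, d = −½ ln(1 − 2P − Q) − ¼ ln(1 − 2Q).
1 − 2P − Q = 0.542, giving −½ ln(0.542) = 0.306245.
1 − 2Q = 0.64, giving −¼ ln(0.64) = 0.111572.
d = 0.306245 + 0.111572 = 0.417817.

0.42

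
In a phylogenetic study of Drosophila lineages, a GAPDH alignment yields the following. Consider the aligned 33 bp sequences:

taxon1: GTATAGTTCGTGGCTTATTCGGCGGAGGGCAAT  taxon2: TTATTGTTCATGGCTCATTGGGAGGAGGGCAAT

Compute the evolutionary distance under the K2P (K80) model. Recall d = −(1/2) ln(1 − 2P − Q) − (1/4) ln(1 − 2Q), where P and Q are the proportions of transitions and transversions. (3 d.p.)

Of 33 sites, 2 differences are transitions and 4 are transversions, so P = 2/33 ≈ 0.060606 and Q = 4/33 ≈ 0.121212.
Under the Kimura two-parameter model, d = −½ ln(1 − 2P − Q) − ¼ ln(1 − 2Q).
1 − 2P − Q = 0.757576, giving −½ ln(0.757576) = 0.138816.
1 − 2Q = 0.757576, giving −¼ ln(0.757576) = 0.069408.
d = 0.138816 + 0.069408 = 0.208224.

0.208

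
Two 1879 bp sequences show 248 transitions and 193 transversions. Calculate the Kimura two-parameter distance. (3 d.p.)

0.286

P = 248/1879 ≈ 0.131985 and Q = 193/1879 ≈ 0.102714.
Under the Kimura two-parameter model, d = −½ ln(1 − 2P − Q) − ¼ ln(1 − 2Q).
1 − 2P − Q = 0.633316, giving −½ ln(0.633316) = 0.228393.
1 − 2Q = 0.794572, giving −¼ ln(0.794572) = 0.057488.
d = 0.228393 + 0.057488 = 0.285881.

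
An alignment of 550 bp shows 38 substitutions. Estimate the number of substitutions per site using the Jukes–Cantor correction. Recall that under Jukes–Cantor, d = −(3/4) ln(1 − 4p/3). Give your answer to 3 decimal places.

p = 38/550 ≈ 0.069091.
d = −(3/4) ln(1 − 4p/3) = −0.75 ln(1 − 0.092121) = −0.75 ln(0.907879)
  = −0.75 × (-0.096644) = 0.072483 substitutions/site.

0.072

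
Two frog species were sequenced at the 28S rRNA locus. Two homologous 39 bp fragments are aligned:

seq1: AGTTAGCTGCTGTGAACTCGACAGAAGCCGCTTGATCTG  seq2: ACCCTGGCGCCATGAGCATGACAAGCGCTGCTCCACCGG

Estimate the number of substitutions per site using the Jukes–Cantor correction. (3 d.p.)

The sequences differ at 19 of 39 sites, so p = 19/39 ≈ 0.487179.
d = −(3/4) ln(1 − 4p/3) = −0.75 ln(1 − 0.649572) = −0.75 ln(0.350428)
  = −0.75 × (-1.048600) = 0.786450 substitutions/site.

0.786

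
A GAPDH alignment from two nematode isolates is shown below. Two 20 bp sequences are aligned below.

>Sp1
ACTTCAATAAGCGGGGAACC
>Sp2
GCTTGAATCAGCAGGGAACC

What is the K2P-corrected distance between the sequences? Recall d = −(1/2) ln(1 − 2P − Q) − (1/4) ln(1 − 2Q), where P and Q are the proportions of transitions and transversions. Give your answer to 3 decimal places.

Of 20 sites, 2 differences are transitions and 2 are transversions, so P = 2/20 = 0.1 and Q = 2/20 = 0.1.
Under the Kimura two-parameter model, d = −½ ln(1 − 2P − Q) − ¼ ln(1 − 2Q).
1 − 2P − Q = 0.7, giving −½ ln(0.7) = 0.178337.
1 − 2Q = 0.8, giving −¼ ln(0.8) = 0.055786.
d = 0.178337 + 0.055786 = 0.234123.

0.234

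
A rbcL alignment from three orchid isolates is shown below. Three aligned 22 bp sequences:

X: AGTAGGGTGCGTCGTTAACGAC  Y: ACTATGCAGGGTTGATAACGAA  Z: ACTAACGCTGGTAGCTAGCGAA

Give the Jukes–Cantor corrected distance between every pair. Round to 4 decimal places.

X–Y: 8/22 sites differ → p ≈ 0.363636, d = −0.75 ln(1 − 0.484848) = 0.497470 ≈ 0.4975.
X–Z: 10/22 sites differ → p ≈ 0.454545, d = −0.75 ln(1 − 0.60606) = 0.698667 ≈ 0.6987.
Y–Z: 8/22 sites differ → p ≈ 0.363636, d = −0.75 ln(1 − 0.484848) = 0.497470 ≈ 0.4975.

d(X,Y) = 0.4975, d(X,Z) = 0.6987, d(Y,Z) = 0.4975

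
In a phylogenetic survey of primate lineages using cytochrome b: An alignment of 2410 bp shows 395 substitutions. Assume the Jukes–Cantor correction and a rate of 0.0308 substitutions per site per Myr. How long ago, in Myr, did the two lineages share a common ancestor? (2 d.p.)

3.00

p = 395/2410 ≈ 0.1639.
d = −(3/4) ln(1 − 4p/3) = −0.75 ln(1 − 0.218533) = −0.75 ln(0.781467)
  = −0.75 × (-0.246582) = 0.184937 substitutions/site.
Under a molecular clock d = 2μt, so t = d/(2μ) = 0.184937 / (2 × 0.0308) = 3.00 Myr.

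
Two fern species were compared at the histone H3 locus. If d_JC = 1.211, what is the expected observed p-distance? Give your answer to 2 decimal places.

0.60

p = (3/4)(1 − e^(−4d/3)) = 0.75 × (1 − e^(-1.614667)) = 0.75 × (1 − 0.198957) = 0.600782.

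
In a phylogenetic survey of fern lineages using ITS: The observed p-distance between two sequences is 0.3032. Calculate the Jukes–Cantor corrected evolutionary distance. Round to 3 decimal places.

0.388

d = −(3/4) ln(1 − 4p/3) = −0.75 ln(1 − 0.404267) = −0.75 ln(0.595733)
  = −0.75 × (-0.517963) = 0.388472 substitutions/site.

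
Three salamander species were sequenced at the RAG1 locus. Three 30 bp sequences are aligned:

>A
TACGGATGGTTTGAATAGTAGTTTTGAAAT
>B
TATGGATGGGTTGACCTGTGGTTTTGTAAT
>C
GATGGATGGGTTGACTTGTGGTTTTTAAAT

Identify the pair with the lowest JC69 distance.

B and C

A–B: 7/30 differ, p = 0.233, d = 0.280.
A–C: 7/30 differ, p = 0.233, d = 0.280.
B–C: 4/30 differ, p = 0.133, d = 0.147.
The smallest distance is between B and C.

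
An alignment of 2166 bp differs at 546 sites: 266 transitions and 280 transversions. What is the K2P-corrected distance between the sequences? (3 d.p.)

0.310

P = 266/2166 ≈ 0.122807 and Q = 280/2166 ≈ 0.129271.
Under the Kimura two-parameter model, d = −½ ln(1 − 2P − Q) − ¼ ln(1 − 2Q).
1 − 2P − Q = 0.625115, giving −½ ln(0.625115) = 0.234910.
1 − 2Q = 0.741458, giving −¼ ln(0.741458) = 0.074784.
d = 0.234910 + 0.074784 = 0.309694.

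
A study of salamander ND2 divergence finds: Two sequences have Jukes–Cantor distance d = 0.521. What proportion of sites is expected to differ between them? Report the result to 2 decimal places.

0.38

p = (3/4)(1 − e^(−4d/3)) = 0.75 × (1 − e^(-0.694667)) = 0.75 × (1 − 0.499241) = 0.375569.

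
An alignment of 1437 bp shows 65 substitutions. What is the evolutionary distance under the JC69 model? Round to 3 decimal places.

p = 65/1437 ≈ 0.045233.
d = −(3/4) ln(1 − 4p/3) = −0.75 ln(1 − 0.060311) = −0.75 ln(0.939689)
  = −0.75 × (-0.062206) = 0.046655 substitutions/site.

0.047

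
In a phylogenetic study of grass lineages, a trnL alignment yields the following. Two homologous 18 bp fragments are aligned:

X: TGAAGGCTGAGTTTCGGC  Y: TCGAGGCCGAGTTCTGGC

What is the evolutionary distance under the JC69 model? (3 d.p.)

The sequences differ at 5 of 18 sites (2, 3, 8, 14, 15), so p = 5/18 ≈ 0.277778.
d = −(3/4) ln(1 − 4p/3) = −0.75 ln(1 − 0.370371) = −0.75 ln(0.629629)
  = −0.75 × (-0.462625) = 0.346969 substitutions/site.

0.347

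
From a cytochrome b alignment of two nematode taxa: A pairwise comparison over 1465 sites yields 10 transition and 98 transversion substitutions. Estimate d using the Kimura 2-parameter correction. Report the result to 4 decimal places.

0.0779

P = 10/1465 ≈ 0.006826 and Q = 98/1465 ≈ 0.066894.
Under the Kimura two-parameter model, d = −½ ln(1 − 2P − Q) − ¼ ln(1 − 2Q).
1 − 2P − Q = 0.919454, giving −½ ln(0.919454) = 0.041988.
1 − 2Q = 0.866212, giving −¼ ln(0.866212) = 0.035906.
d = 0.041988 + 0.035906 = 0.077894.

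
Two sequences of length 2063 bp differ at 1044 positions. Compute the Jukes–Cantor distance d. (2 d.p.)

p = 1044/2063 ≈ 0.506059.
d = −(3/4) ln(1 − 4p/3) = −0.75 ln(1 − 0.674745) = −0.75 ln(0.325255)
  = −0.75 × (-1.123146) = 0.842360 substitutions/site.

0.84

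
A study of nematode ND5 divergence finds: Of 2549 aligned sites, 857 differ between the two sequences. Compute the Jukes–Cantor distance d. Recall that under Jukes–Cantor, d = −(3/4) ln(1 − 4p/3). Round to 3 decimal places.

0.446

p = 857/2549 ≈ 0.33621.
d = −(3/4) ln(1 − 4p/3) = −0.75 ln(1 − 0.44828) = −0.75 ln(0.55172)
  = −0.75 × (-0.594715) = 0.446036 substitutions/site.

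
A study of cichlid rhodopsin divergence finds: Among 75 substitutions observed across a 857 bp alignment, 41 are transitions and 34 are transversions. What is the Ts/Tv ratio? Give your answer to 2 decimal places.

R = 41/34 = 1.205882… ≈ 1.21 (to 2 d.p.).

1.21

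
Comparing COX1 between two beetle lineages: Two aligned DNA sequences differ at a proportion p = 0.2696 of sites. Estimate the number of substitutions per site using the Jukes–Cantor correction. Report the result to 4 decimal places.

d = −(3/4) ln(1 − 4p/3) = −0.75 ln(1 − 0.359467) = −0.75 ln(0.640533)
  = −0.75 × (-0.445455) = 0.334091 substitutions/site.

0.3341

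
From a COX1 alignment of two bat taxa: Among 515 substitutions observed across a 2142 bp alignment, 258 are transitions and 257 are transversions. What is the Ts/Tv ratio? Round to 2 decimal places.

1.00

R = 258/257 = 1.003891… ≈ 1.00 (to 2 d.p.).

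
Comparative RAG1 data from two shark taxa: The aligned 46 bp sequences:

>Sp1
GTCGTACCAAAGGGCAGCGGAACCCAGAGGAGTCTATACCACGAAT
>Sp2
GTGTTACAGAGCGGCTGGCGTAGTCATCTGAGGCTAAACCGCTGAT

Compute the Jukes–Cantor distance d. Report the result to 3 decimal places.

The sequences differ at 20 of 46 sites, so p = 20/46 ≈ 0.434783.
d = −(3/4) ln(1 − 4p/3) = −0.75 ln(1 − 0.579711) = −0.75 ln(0.420289)
  = −0.75 × (-0.866813) = 0.650110 substitutions/site.

0.650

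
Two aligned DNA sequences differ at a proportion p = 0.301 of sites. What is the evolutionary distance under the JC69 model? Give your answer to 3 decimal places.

0.385

d = −(3/4) ln(1 − 4p/3) = −0.75 ln(1 − 0.401333) = −0.75 ln(0.598667)
  = −0.75 × (-0.513050) = 0.384788 substitutions/site.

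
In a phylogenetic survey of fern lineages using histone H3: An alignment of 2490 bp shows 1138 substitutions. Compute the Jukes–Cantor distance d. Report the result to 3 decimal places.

0.705

p = 1138/2490 ≈ 0.457028.
d = −(3/4) ln(1 − 4p/3) = −0.75 ln(1 − 0.609371) = −0.75 ln(0.390629)
  = −0.75 × (-0.939997) = 0.704998 substitutions/site.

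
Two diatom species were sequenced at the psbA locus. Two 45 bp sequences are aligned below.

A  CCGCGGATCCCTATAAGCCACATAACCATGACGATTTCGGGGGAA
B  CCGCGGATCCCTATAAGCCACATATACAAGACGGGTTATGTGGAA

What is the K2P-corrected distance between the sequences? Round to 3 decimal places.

0.205

Of 45 sites, 1 differences are transitions and 7 are transversions, so P = 1/45 ≈ 0.022222 and Q = 7/45 ≈ 0.155556.
Under the Kimura two-parameter model, d = −½ ln(1 − 2P − Q) − ¼ ln(1 − 2Q).
1 − 2P − Q = 0.8, giving −½ ln(0.8) = 0.111572.
1 − 2Q = 0.688888, giving −¼ ln(0.688888) = 0.093169.
d = 0.111572 + 0.093169 = 0.204741.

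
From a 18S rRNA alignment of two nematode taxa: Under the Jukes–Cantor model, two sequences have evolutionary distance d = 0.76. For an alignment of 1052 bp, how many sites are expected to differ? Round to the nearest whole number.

503

Invert JC69: p = (3/4)(1 − e^(−4d/3)) = 0.75 × (1 − e^(-1.013333)) = 0.75 × (1 − 0.363007) = 0.477745.
Expected differing sites = pL ≈ 0.477745 × 1052 = 502.58774 ≈ 503.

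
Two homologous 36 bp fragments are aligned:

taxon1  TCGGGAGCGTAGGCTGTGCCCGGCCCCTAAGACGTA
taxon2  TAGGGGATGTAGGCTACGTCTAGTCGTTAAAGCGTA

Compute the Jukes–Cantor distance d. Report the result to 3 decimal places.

The sequences differ at 14 of 36 sites, so p = 14/36 ≈ 0.388889.
d = −(3/4) ln(1 − 4p/3) = −0.75 ln(1 − 0.518519) = −0.75 ln(0.481481)
  = −0.75 × (-0.730889) = 0.548167 substitutions/site.

0.548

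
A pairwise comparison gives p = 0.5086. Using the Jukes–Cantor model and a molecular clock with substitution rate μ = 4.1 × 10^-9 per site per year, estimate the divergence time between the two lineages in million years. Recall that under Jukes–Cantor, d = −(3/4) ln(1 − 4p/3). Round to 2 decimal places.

d = −(3/4) ln(1 − 4p/3) = −0.75 ln(1 − 0.678133) = −0.75 ln(0.321867)
  = −0.75 × (-1.133617) = 0.850213 substitutions/site.
Under a molecular clock d = 2μt, so t = d/(2μ) = 0.850213 / (2 × 4.1 × 10^-9) = 103.68 million years.

103.68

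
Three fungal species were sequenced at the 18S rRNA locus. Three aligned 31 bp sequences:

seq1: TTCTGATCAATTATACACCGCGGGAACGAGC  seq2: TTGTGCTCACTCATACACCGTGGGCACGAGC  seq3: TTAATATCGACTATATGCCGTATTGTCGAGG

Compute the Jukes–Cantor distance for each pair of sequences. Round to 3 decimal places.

seq1–seq2: 6/31 sites differ → p ≈ 0.193548, d = −0.75 ln(1 − 0.258064) = 0.223869 ≈ 0.224.
seq1–seq3: 14/31 sites differ → p ≈ 0.451613, d = −0.75 ln(1 − 0.602151) = 0.691262 ≈ 0.691.
seq2–seq3: 16/31 sites differ → p ≈ 0.516129, d = −0.75 ln(1 − 0.688172) = 0.873978 ≈ 0.874.

d(seq1,seq2) = 0.224, d(seq1,seq3) = 0.691, d(seq2,seq3) = 0.874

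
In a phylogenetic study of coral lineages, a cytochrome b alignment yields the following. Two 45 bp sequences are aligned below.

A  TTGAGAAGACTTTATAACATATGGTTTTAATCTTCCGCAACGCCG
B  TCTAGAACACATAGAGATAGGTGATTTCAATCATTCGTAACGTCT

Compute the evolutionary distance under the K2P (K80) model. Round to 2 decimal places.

Of 45 sites, 10 differences are transitions and 8 are transversions, so P = 10/45 ≈ 0.222222 and Q = 8/45 ≈ 0.177778.
Under the Kimura two-parameter model, d = −½ ln(1 − 2P − Q) − ¼ ln(1 − 2Q).
1 − 2P − Q = 0.377778, giving −½ ln(0.377778) = 0.486724.
1 − 2Q = 0.644444, giving −¼ ln(0.644444) = 0.109842.
d = 0.486724 + 0.109842 = 0.596566.

0.60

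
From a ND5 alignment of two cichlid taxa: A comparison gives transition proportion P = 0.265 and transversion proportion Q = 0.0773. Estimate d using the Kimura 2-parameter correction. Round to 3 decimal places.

Under the Kimura two-parameter model, d = −½ ln(1 − 2P − Q) − ¼ ln(1 − 2Q).
1 − 2P − Q = 0.3927, giving −½ ln(0.3927) = 0.467355.
1 − 2Q = 0.8454, giving −¼ ln(0.8454) = 0.041986.
d = 0.467355 + 0.041986 = 0.509341.

0.509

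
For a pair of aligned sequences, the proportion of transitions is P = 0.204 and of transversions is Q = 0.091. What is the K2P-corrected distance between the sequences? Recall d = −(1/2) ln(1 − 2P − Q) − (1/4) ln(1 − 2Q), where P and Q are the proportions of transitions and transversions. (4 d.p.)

0.3958

Under the Kimura two-parameter model, d = −½ ln(1 − 2P − Q) − ¼ ln(1 − 2Q).
1 − 2P − Q = 0.501, giving −½ ln(0.501) = 0.345575.
1 − 2Q = 0.818, giving −¼ ln(0.818) = 0.050223.
d = 0.345575 + 0.050223 = 0.395798.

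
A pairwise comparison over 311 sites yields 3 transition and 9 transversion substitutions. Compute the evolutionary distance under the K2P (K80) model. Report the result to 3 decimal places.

P = 3/311 ≈ 0.009646 and Q = 9/311 ≈ 0.028939.
Under the Kimura two-parameter model, d = −½ ln(1 − 2P − Q) − ¼ ln(1 − 2Q).
1 − 2P − Q = 0.951769, giving −½ ln(0.951769) = 0.024716.
1 − 2Q = 0.942122, giving −¼ ln(0.942122) = 0.014905.
d = 0.024716 + 0.014905 = 0.039621.

0.040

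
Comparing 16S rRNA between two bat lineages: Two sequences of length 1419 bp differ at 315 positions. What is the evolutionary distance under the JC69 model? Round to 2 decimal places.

0.26

p = 315/1419 ≈ 0.221987.
d = −(3/4) ln(1 − 4p/3) = −0.75 ln(1 − 0.295983) = −0.75 ln(0.704017)
  = −0.75 × (-0.350953) = 0.263215 substitutions/site.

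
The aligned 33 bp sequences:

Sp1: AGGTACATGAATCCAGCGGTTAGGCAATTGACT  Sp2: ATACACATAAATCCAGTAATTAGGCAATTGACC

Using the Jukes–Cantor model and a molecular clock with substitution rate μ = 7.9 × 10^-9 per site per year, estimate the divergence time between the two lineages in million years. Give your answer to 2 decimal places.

18.53

The sequences differ at 8 of 33 sites (2, 3, 4, 9, 17, 18, 19, 33), so p = 8/33 ≈ 0.242424.
d = −(3/4) ln(1 − 4p/3) = −0.75 ln(1 − 0.323232) = −0.75 ln(0.676768)
  = −0.75 × (-0.390427) = 0.292820 substitutions/site.
Under a molecular clock d = 2μt, so t = d/(2μ) = 0.292820 / (2 × 7.9 × 10^-9) = 18.53 million years.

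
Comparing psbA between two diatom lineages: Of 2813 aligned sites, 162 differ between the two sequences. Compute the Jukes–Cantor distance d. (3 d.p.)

0.060

p = 162/2813 ≈ 0.05759.
d = −(3/4) ln(1 − 4p/3) = −0.75 ln(1 − 0.076787) = −0.75 ln(0.923213)
  = −0.75 × (-0.079895) = 0.059921 substitutions/site.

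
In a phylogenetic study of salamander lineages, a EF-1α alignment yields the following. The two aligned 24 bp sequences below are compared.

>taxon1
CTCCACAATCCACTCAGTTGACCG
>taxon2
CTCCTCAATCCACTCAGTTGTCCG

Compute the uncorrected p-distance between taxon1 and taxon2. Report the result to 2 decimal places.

The sequences differ at 2 of 24 positions (sites 5, 21).
p = 2/24 = 0.083333… ≈ 0.08 (to 2 d.p.).

0.08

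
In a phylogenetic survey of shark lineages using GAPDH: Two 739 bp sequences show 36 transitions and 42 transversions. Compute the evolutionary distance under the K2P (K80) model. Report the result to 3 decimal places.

P = 36/739 ≈ 0.048714 and Q = 42/739 ≈ 0.056834.
Under the Kimura two-parameter model, d = −½ ln(1 − 2P − Q) − ¼ ln(1 − 2Q).
1 − 2P − Q = 0.845738, giving −½ ln(0.845738) = 0.083773.
1 − 2Q = 0.886332, giving −¼ ln(0.886332) = 0.030166.
d = 0.083773 + 0.030166 = 0.113939.

0.114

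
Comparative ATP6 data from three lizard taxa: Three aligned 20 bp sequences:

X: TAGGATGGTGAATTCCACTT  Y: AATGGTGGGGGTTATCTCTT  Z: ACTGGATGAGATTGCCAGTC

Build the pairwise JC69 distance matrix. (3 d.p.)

X–Y: 9/20 sites differ → p = 0.45, d = −0.75 ln(1 − 0.6) = 0.687218 ≈ 0.687.
X–Z: 11/20 sites differ → p = 0.55, d = −0.75 ln(1 − 0.733333) = 0.991316 ≈ 0.991.
Y–Z: 10/20 sites differ → p = 0.5, d = −0.75 ln(1 − 0.666667) = 0.823960 ≈ 0.824.

d(X,Y) = 0.687, d(X,Z) = 0.991, d(Y,Z) = 0.824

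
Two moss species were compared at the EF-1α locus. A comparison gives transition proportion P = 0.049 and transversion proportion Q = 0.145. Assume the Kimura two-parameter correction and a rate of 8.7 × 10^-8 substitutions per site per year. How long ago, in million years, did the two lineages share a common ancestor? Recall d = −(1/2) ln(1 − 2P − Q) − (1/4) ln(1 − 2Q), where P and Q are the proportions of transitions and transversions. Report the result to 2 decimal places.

Under the Kimura two-parameter model, d = −½ ln(1 − 2P − Q) − ¼ ln(1 − 2Q).
1 − 2P − Q = 0.757, giving −½ ln(0.757) = 0.139196.
1 − 2Q = 0.71, giving −¼ ln(0.71) = 0.085623.
d = 0.139196 + 0.085623 = 0.224819.
Under a molecular clock d = 2μt, so t = d/(2μ) = 0.224819 / (2 × 8.7 × 10^-8) = 1.29 million years.

1.29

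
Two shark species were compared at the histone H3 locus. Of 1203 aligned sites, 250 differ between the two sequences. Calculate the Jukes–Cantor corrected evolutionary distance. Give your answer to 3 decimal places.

p = 250/1203 ≈ 0.207814.
d = −(3/4) ln(1 − 4p/3) = −0.75 ln(1 − 0.277085) = −0.75 ln(0.722915)
  = −0.75 × (-0.324464) = 0.243348 substitutions/site.

0.243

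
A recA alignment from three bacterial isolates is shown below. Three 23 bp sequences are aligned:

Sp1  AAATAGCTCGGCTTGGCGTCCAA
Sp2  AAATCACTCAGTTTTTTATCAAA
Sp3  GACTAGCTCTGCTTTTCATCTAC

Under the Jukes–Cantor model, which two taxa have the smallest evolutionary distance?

Sp1–Sp2: 9/23 differ, p = 0.391, d = 0.553.
Sp1–Sp3: 8/23 differ, p = 0.348, d = 0.467.
Sp2–Sp3: 9/23 differ, p = 0.391, d = 0.553.
The smallest distance is between Sp1 and Sp3.

Sp1 and Sp3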